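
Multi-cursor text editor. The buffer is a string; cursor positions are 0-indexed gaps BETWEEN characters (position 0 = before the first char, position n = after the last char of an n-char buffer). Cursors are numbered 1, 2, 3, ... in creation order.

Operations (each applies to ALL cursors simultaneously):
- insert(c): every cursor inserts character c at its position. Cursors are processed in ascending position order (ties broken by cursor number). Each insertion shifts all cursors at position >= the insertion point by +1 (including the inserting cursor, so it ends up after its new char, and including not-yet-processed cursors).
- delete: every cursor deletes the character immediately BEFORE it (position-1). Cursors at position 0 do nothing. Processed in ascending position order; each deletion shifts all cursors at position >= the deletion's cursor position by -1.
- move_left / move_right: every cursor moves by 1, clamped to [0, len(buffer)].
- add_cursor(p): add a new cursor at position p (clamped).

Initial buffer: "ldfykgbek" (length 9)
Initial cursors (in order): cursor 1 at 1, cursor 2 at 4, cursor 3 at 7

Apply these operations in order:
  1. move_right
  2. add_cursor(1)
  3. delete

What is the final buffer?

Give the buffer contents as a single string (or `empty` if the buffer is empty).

Answer: fygbk

Derivation:
After op 1 (move_right): buffer="ldfykgbek" (len 9), cursors c1@2 c2@5 c3@8, authorship .........
After op 2 (add_cursor(1)): buffer="ldfykgbek" (len 9), cursors c4@1 c1@2 c2@5 c3@8, authorship .........
After op 3 (delete): buffer="fygbk" (len 5), cursors c1@0 c4@0 c2@2 c3@4, authorship .....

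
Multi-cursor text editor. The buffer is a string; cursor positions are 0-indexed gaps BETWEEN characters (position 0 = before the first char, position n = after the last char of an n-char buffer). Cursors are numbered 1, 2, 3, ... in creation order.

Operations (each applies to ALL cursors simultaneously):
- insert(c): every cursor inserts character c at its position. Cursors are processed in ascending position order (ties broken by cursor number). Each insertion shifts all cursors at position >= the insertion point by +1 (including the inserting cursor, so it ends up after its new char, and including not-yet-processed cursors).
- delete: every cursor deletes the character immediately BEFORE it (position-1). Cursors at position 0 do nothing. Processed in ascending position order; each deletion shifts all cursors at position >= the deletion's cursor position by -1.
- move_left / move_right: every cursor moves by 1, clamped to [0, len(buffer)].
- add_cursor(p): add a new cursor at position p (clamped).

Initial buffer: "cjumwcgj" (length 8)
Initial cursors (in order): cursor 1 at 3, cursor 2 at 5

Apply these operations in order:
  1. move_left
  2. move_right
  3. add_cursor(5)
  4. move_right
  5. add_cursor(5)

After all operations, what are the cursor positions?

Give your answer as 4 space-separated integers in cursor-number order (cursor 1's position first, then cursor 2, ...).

Answer: 4 6 6 5

Derivation:
After op 1 (move_left): buffer="cjumwcgj" (len 8), cursors c1@2 c2@4, authorship ........
After op 2 (move_right): buffer="cjumwcgj" (len 8), cursors c1@3 c2@5, authorship ........
After op 3 (add_cursor(5)): buffer="cjumwcgj" (len 8), cursors c1@3 c2@5 c3@5, authorship ........
After op 4 (move_right): buffer="cjumwcgj" (len 8), cursors c1@4 c2@6 c3@6, authorship ........
After op 5 (add_cursor(5)): buffer="cjumwcgj" (len 8), cursors c1@4 c4@5 c2@6 c3@6, authorship ........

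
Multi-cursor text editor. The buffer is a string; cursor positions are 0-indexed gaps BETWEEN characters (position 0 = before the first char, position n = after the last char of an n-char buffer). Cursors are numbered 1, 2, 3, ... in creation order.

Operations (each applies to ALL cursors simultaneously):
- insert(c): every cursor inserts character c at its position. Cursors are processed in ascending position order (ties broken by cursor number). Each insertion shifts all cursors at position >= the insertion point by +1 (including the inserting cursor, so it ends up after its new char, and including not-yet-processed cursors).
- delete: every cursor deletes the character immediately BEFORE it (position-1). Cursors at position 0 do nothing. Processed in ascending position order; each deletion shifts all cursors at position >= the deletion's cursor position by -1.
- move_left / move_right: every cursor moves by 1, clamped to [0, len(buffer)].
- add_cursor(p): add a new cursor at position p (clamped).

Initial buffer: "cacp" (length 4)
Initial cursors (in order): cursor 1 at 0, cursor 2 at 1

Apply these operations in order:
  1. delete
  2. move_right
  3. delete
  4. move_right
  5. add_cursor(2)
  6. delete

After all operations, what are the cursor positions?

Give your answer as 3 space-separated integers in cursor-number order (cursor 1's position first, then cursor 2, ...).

Answer: 0 0 0

Derivation:
After op 1 (delete): buffer="acp" (len 3), cursors c1@0 c2@0, authorship ...
After op 2 (move_right): buffer="acp" (len 3), cursors c1@1 c2@1, authorship ...
After op 3 (delete): buffer="cp" (len 2), cursors c1@0 c2@0, authorship ..
After op 4 (move_right): buffer="cp" (len 2), cursors c1@1 c2@1, authorship ..
After op 5 (add_cursor(2)): buffer="cp" (len 2), cursors c1@1 c2@1 c3@2, authorship ..
After op 6 (delete): buffer="" (len 0), cursors c1@0 c2@0 c3@0, authorship 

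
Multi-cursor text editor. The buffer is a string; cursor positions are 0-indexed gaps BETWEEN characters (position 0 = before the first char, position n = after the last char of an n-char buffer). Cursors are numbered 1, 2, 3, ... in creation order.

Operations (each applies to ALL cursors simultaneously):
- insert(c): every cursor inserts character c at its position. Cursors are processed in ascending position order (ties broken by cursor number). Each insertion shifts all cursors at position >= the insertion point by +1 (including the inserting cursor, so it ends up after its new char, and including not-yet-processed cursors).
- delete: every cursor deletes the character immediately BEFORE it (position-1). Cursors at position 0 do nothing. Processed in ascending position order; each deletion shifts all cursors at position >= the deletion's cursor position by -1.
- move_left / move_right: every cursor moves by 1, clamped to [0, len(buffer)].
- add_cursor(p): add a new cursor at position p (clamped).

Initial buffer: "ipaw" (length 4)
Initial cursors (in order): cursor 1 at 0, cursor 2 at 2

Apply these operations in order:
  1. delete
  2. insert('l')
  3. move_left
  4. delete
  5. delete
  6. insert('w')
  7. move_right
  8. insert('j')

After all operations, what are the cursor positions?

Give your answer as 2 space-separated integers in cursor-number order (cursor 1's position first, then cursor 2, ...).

Answer: 5 5

Derivation:
After op 1 (delete): buffer="iaw" (len 3), cursors c1@0 c2@1, authorship ...
After op 2 (insert('l')): buffer="lilaw" (len 5), cursors c1@1 c2@3, authorship 1.2..
After op 3 (move_left): buffer="lilaw" (len 5), cursors c1@0 c2@2, authorship 1.2..
After op 4 (delete): buffer="llaw" (len 4), cursors c1@0 c2@1, authorship 12..
After op 5 (delete): buffer="law" (len 3), cursors c1@0 c2@0, authorship 2..
After op 6 (insert('w')): buffer="wwlaw" (len 5), cursors c1@2 c2@2, authorship 122..
After op 7 (move_right): buffer="wwlaw" (len 5), cursors c1@3 c2@3, authorship 122..
After op 8 (insert('j')): buffer="wwljjaw" (len 7), cursors c1@5 c2@5, authorship 12212..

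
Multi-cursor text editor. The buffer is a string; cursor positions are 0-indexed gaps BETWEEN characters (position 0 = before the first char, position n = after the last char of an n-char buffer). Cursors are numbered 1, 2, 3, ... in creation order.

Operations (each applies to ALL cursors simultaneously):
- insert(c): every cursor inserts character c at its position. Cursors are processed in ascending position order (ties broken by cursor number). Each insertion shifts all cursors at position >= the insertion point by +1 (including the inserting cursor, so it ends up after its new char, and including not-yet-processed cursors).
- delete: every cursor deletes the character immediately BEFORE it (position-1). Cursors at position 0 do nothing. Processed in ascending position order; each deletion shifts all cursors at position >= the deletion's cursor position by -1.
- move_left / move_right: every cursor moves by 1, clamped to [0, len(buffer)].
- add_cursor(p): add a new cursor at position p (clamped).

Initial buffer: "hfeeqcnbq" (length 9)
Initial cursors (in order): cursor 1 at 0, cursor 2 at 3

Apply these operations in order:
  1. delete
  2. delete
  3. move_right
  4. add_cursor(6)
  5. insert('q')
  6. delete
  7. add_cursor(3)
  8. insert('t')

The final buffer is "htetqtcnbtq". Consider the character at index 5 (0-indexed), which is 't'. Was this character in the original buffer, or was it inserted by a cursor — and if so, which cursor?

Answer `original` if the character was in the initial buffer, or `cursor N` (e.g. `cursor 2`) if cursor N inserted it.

Answer: cursor 4

Derivation:
After op 1 (delete): buffer="hfeqcnbq" (len 8), cursors c1@0 c2@2, authorship ........
After op 2 (delete): buffer="heqcnbq" (len 7), cursors c1@0 c2@1, authorship .......
After op 3 (move_right): buffer="heqcnbq" (len 7), cursors c1@1 c2@2, authorship .......
After op 4 (add_cursor(6)): buffer="heqcnbq" (len 7), cursors c1@1 c2@2 c3@6, authorship .......
After op 5 (insert('q')): buffer="hqeqqcnbqq" (len 10), cursors c1@2 c2@4 c3@9, authorship .1.2....3.
After op 6 (delete): buffer="heqcnbq" (len 7), cursors c1@1 c2@2 c3@6, authorship .......
After op 7 (add_cursor(3)): buffer="heqcnbq" (len 7), cursors c1@1 c2@2 c4@3 c3@6, authorship .......
After op 8 (insert('t')): buffer="htetqtcnbtq" (len 11), cursors c1@2 c2@4 c4@6 c3@10, authorship .1.2.4...3.
Authorship (.=original, N=cursor N): . 1 . 2 . 4 . . . 3 .
Index 5: author = 4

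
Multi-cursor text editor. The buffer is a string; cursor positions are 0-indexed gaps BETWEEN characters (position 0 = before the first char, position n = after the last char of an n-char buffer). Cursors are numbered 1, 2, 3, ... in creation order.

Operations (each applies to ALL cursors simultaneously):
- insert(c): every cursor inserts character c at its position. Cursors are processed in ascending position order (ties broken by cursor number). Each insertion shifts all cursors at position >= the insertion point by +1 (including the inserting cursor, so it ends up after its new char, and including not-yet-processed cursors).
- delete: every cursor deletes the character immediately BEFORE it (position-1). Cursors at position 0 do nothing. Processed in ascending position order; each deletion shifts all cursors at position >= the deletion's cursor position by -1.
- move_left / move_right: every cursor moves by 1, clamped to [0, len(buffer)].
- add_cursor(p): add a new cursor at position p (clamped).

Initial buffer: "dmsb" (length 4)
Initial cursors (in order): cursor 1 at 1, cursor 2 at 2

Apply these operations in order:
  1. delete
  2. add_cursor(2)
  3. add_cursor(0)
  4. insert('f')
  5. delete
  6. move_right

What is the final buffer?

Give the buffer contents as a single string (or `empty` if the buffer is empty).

Answer: sb

Derivation:
After op 1 (delete): buffer="sb" (len 2), cursors c1@0 c2@0, authorship ..
After op 2 (add_cursor(2)): buffer="sb" (len 2), cursors c1@0 c2@0 c3@2, authorship ..
After op 3 (add_cursor(0)): buffer="sb" (len 2), cursors c1@0 c2@0 c4@0 c3@2, authorship ..
After op 4 (insert('f')): buffer="fffsbf" (len 6), cursors c1@3 c2@3 c4@3 c3@6, authorship 124..3
After op 5 (delete): buffer="sb" (len 2), cursors c1@0 c2@0 c4@0 c3@2, authorship ..
After op 6 (move_right): buffer="sb" (len 2), cursors c1@1 c2@1 c4@1 c3@2, authorship ..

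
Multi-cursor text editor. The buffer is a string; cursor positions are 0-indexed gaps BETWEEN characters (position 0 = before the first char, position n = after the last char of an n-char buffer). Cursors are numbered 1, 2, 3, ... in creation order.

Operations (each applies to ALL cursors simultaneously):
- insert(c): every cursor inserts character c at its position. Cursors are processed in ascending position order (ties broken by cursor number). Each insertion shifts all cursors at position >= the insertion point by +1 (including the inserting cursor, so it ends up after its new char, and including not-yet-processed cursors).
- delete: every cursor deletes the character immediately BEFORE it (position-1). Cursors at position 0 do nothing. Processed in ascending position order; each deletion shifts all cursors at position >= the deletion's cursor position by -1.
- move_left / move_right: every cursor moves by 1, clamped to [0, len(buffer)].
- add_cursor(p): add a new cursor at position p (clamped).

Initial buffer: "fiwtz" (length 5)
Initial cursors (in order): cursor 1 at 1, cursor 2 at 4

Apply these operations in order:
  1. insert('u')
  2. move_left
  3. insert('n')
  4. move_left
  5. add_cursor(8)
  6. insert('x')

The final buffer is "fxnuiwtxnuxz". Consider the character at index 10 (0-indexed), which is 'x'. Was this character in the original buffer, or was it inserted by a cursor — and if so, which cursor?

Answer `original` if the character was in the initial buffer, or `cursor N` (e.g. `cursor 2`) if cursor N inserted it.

Answer: cursor 3

Derivation:
After op 1 (insert('u')): buffer="fuiwtuz" (len 7), cursors c1@2 c2@6, authorship .1...2.
After op 2 (move_left): buffer="fuiwtuz" (len 7), cursors c1@1 c2@5, authorship .1...2.
After op 3 (insert('n')): buffer="fnuiwtnuz" (len 9), cursors c1@2 c2@7, authorship .11...22.
After op 4 (move_left): buffer="fnuiwtnuz" (len 9), cursors c1@1 c2@6, authorship .11...22.
After op 5 (add_cursor(8)): buffer="fnuiwtnuz" (len 9), cursors c1@1 c2@6 c3@8, authorship .11...22.
After op 6 (insert('x')): buffer="fxnuiwtxnuxz" (len 12), cursors c1@2 c2@8 c3@11, authorship .111...2223.
Authorship (.=original, N=cursor N): . 1 1 1 . . . 2 2 2 3 .
Index 10: author = 3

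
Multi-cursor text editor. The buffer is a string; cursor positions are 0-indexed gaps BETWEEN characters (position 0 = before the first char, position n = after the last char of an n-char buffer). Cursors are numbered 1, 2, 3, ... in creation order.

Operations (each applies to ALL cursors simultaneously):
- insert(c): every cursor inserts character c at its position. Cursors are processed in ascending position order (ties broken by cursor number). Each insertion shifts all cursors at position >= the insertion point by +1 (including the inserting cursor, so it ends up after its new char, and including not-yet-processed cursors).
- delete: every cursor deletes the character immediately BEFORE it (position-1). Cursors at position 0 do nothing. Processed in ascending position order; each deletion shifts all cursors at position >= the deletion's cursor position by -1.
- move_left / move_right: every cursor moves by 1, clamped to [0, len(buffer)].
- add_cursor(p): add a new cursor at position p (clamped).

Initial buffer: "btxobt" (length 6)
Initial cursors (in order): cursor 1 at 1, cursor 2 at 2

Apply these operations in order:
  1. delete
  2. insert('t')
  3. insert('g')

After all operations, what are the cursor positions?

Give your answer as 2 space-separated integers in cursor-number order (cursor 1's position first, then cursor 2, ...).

Answer: 4 4

Derivation:
After op 1 (delete): buffer="xobt" (len 4), cursors c1@0 c2@0, authorship ....
After op 2 (insert('t')): buffer="ttxobt" (len 6), cursors c1@2 c2@2, authorship 12....
After op 3 (insert('g')): buffer="ttggxobt" (len 8), cursors c1@4 c2@4, authorship 1212....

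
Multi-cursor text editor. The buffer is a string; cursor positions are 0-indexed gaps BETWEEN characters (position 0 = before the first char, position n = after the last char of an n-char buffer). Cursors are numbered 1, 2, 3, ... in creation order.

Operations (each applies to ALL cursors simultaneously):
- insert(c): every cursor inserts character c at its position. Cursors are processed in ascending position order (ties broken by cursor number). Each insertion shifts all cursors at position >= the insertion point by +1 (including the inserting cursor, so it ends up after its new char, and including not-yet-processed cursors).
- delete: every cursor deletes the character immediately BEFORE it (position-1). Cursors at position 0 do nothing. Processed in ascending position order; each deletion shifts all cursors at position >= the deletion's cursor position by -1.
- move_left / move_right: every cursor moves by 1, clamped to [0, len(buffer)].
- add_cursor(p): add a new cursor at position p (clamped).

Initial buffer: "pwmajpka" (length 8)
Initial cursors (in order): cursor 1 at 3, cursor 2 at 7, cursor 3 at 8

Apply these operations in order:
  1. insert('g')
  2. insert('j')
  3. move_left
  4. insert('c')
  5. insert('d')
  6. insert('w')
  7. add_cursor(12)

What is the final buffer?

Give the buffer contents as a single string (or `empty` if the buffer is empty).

Answer: pwmgcdwjajpkgcdwjagcdwj

Derivation:
After op 1 (insert('g')): buffer="pwmgajpkgag" (len 11), cursors c1@4 c2@9 c3@11, authorship ...1....2.3
After op 2 (insert('j')): buffer="pwmgjajpkgjagj" (len 14), cursors c1@5 c2@11 c3@14, authorship ...11....22.33
After op 3 (move_left): buffer="pwmgjajpkgjagj" (len 14), cursors c1@4 c2@10 c3@13, authorship ...11....22.33
After op 4 (insert('c')): buffer="pwmgcjajpkgcjagcj" (len 17), cursors c1@5 c2@12 c3@16, authorship ...111....222.333
After op 5 (insert('d')): buffer="pwmgcdjajpkgcdjagcdj" (len 20), cursors c1@6 c2@14 c3@19, authorship ...1111....2222.3333
After op 6 (insert('w')): buffer="pwmgcdwjajpkgcdwjagcdwj" (len 23), cursors c1@7 c2@16 c3@22, authorship ...11111....22222.33333
After op 7 (add_cursor(12)): buffer="pwmgcdwjajpkgcdwjagcdwj" (len 23), cursors c1@7 c4@12 c2@16 c3@22, authorship ...11111....22222.33333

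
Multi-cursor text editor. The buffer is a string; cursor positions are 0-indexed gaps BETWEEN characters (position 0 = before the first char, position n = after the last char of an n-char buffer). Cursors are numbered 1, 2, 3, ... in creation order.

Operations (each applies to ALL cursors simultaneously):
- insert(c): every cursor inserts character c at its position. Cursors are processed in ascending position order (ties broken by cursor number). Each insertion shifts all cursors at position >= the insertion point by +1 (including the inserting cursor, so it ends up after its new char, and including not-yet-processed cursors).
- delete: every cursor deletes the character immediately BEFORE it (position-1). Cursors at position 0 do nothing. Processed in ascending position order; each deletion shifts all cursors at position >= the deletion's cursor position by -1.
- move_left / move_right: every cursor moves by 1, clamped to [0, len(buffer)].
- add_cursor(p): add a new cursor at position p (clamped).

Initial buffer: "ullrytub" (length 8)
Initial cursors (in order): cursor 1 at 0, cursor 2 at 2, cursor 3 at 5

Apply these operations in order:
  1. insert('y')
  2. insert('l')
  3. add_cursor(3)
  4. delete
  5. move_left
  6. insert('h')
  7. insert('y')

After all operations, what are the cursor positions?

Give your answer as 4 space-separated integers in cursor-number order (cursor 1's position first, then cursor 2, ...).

After op 1 (insert('y')): buffer="yulylryytub" (len 11), cursors c1@1 c2@4 c3@8, authorship 1..2...3...
After op 2 (insert('l')): buffer="ylulyllryyltub" (len 14), cursors c1@2 c2@6 c3@11, authorship 11..22...33...
After op 3 (add_cursor(3)): buffer="ylulyllryyltub" (len 14), cursors c1@2 c4@3 c2@6 c3@11, authorship 11..22...33...
After op 4 (delete): buffer="ylylryytub" (len 10), cursors c1@1 c4@1 c2@3 c3@7, authorship 1.2...3...
After op 5 (move_left): buffer="ylylryytub" (len 10), cursors c1@0 c4@0 c2@2 c3@6, authorship 1.2...3...
After op 6 (insert('h')): buffer="hhylhylryhytub" (len 14), cursors c1@2 c4@2 c2@5 c3@10, authorship 141.22...33...
After op 7 (insert('y')): buffer="hhyyylhyylryhyytub" (len 18), cursors c1@4 c4@4 c2@8 c3@14, authorship 14141.222...333...

Answer: 4 8 14 4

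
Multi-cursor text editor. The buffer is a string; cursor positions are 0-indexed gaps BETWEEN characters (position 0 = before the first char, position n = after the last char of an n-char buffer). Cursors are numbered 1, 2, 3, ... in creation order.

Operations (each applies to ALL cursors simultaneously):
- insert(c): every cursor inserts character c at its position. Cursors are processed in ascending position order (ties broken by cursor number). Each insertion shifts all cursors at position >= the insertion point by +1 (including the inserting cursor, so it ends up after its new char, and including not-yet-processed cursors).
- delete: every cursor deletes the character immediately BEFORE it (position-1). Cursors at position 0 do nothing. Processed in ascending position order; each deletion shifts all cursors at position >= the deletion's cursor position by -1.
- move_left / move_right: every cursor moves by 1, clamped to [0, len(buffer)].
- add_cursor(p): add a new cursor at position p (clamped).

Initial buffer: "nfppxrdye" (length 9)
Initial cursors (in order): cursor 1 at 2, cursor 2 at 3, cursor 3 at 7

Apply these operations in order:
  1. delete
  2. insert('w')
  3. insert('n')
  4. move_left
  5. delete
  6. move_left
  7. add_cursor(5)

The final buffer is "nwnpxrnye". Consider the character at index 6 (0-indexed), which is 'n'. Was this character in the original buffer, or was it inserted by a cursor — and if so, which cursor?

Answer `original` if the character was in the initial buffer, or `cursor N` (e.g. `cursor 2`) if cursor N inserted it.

After op 1 (delete): buffer="npxrye" (len 6), cursors c1@1 c2@1 c3@4, authorship ......
After op 2 (insert('w')): buffer="nwwpxrwye" (len 9), cursors c1@3 c2@3 c3@7, authorship .12...3..
After op 3 (insert('n')): buffer="nwwnnpxrwnye" (len 12), cursors c1@5 c2@5 c3@10, authorship .1212...33..
After op 4 (move_left): buffer="nwwnnpxrwnye" (len 12), cursors c1@4 c2@4 c3@9, authorship .1212...33..
After op 5 (delete): buffer="nwnpxrnye" (len 9), cursors c1@2 c2@2 c3@6, authorship .12...3..
After op 6 (move_left): buffer="nwnpxrnye" (len 9), cursors c1@1 c2@1 c3@5, authorship .12...3..
After op 7 (add_cursor(5)): buffer="nwnpxrnye" (len 9), cursors c1@1 c2@1 c3@5 c4@5, authorship .12...3..
Authorship (.=original, N=cursor N): . 1 2 . . . 3 . .
Index 6: author = 3

Answer: cursor 3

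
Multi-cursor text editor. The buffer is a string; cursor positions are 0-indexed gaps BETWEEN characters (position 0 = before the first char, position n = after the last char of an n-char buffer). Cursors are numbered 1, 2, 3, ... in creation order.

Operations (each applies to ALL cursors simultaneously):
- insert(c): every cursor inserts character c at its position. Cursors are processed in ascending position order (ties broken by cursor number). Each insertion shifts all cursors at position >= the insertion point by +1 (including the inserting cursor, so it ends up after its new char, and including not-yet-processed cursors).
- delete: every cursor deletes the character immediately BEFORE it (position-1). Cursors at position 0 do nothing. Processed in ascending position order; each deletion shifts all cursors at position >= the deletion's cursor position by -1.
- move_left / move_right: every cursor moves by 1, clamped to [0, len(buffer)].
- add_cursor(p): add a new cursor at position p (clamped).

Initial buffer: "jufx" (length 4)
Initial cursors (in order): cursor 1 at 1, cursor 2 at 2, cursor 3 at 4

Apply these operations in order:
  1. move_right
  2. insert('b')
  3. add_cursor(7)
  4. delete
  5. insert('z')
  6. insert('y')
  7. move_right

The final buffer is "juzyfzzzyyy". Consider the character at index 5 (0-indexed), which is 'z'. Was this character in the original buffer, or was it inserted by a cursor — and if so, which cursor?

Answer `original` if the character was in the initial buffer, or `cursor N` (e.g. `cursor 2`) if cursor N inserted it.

Answer: cursor 2

Derivation:
After op 1 (move_right): buffer="jufx" (len 4), cursors c1@2 c2@3 c3@4, authorship ....
After op 2 (insert('b')): buffer="jubfbxb" (len 7), cursors c1@3 c2@5 c3@7, authorship ..1.2.3
After op 3 (add_cursor(7)): buffer="jubfbxb" (len 7), cursors c1@3 c2@5 c3@7 c4@7, authorship ..1.2.3
After op 4 (delete): buffer="juf" (len 3), cursors c1@2 c2@3 c3@3 c4@3, authorship ...
After op 5 (insert('z')): buffer="juzfzzz" (len 7), cursors c1@3 c2@7 c3@7 c4@7, authorship ..1.234
After op 6 (insert('y')): buffer="juzyfzzzyyy" (len 11), cursors c1@4 c2@11 c3@11 c4@11, authorship ..11.234234
After op 7 (move_right): buffer="juzyfzzzyyy" (len 11), cursors c1@5 c2@11 c3@11 c4@11, authorship ..11.234234
Authorship (.=original, N=cursor N): . . 1 1 . 2 3 4 2 3 4
Index 5: author = 2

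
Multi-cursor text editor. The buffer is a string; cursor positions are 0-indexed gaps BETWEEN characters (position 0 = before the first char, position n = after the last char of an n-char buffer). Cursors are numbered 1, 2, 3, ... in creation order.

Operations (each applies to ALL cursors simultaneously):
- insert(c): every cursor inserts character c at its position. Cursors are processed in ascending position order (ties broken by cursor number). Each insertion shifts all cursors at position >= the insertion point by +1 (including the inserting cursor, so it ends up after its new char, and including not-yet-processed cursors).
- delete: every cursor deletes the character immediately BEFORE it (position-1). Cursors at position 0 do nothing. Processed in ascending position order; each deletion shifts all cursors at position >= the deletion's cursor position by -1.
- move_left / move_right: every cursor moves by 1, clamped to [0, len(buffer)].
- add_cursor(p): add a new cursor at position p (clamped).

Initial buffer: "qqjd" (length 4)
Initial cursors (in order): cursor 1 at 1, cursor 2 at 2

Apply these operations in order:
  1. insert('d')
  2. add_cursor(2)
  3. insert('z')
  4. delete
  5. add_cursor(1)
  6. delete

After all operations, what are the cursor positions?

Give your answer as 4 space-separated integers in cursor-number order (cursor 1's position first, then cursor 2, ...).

Answer: 0 1 0 0

Derivation:
After op 1 (insert('d')): buffer="qdqdjd" (len 6), cursors c1@2 c2@4, authorship .1.2..
After op 2 (add_cursor(2)): buffer="qdqdjd" (len 6), cursors c1@2 c3@2 c2@4, authorship .1.2..
After op 3 (insert('z')): buffer="qdzzqdzjd" (len 9), cursors c1@4 c3@4 c2@7, authorship .113.22..
After op 4 (delete): buffer="qdqdjd" (len 6), cursors c1@2 c3@2 c2@4, authorship .1.2..
After op 5 (add_cursor(1)): buffer="qdqdjd" (len 6), cursors c4@1 c1@2 c3@2 c2@4, authorship .1.2..
After op 6 (delete): buffer="qjd" (len 3), cursors c1@0 c3@0 c4@0 c2@1, authorship ...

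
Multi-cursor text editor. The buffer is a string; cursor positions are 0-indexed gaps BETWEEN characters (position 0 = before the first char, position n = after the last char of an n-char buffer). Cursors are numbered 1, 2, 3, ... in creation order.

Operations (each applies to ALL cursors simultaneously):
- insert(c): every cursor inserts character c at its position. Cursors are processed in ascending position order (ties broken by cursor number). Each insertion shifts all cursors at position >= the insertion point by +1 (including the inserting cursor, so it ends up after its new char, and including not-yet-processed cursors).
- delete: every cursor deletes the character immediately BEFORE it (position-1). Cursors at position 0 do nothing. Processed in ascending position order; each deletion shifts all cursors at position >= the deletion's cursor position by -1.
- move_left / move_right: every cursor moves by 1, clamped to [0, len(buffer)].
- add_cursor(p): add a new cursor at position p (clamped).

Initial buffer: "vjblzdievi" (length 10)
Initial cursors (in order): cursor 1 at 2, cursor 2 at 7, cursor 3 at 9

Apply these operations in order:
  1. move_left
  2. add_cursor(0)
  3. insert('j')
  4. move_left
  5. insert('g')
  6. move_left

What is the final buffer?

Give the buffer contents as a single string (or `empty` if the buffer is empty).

Answer: gjvgjjblzdgjiegjvi

Derivation:
After op 1 (move_left): buffer="vjblzdievi" (len 10), cursors c1@1 c2@6 c3@8, authorship ..........
After op 2 (add_cursor(0)): buffer="vjblzdievi" (len 10), cursors c4@0 c1@1 c2@6 c3@8, authorship ..........
After op 3 (insert('j')): buffer="jvjjblzdjiejvi" (len 14), cursors c4@1 c1@3 c2@9 c3@12, authorship 4.1.....2..3..
After op 4 (move_left): buffer="jvjjblzdjiejvi" (len 14), cursors c4@0 c1@2 c2@8 c3@11, authorship 4.1.....2..3..
After op 5 (insert('g')): buffer="gjvgjjblzdgjiegjvi" (len 18), cursors c4@1 c1@4 c2@11 c3@15, authorship 44.11.....22..33..
After op 6 (move_left): buffer="gjvgjjblzdgjiegjvi" (len 18), cursors c4@0 c1@3 c2@10 c3@14, authorship 44.11.....22..33..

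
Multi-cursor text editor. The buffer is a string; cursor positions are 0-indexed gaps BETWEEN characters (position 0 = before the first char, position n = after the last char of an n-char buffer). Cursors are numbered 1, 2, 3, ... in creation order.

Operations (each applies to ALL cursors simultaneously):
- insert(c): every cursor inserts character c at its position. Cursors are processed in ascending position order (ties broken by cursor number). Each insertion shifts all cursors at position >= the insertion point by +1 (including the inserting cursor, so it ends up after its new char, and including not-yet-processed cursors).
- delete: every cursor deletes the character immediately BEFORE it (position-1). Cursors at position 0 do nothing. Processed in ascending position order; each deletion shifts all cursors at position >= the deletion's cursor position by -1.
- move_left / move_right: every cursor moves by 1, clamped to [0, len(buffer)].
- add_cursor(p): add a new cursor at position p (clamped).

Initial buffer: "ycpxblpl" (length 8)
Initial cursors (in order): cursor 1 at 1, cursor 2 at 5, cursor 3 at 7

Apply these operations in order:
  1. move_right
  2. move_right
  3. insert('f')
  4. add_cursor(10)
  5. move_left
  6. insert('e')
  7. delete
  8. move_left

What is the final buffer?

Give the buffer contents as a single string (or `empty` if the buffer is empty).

After op 1 (move_right): buffer="ycpxblpl" (len 8), cursors c1@2 c2@6 c3@8, authorship ........
After op 2 (move_right): buffer="ycpxblpl" (len 8), cursors c1@3 c2@7 c3@8, authorship ........
After op 3 (insert('f')): buffer="ycpfxblpflf" (len 11), cursors c1@4 c2@9 c3@11, authorship ...1....2.3
After op 4 (add_cursor(10)): buffer="ycpfxblpflf" (len 11), cursors c1@4 c2@9 c4@10 c3@11, authorship ...1....2.3
After op 5 (move_left): buffer="ycpfxblpflf" (len 11), cursors c1@3 c2@8 c4@9 c3@10, authorship ...1....2.3
After op 6 (insert('e')): buffer="ycpefxblpefelef" (len 15), cursors c1@4 c2@10 c4@12 c3@14, authorship ...11....224.33
After op 7 (delete): buffer="ycpfxblpflf" (len 11), cursors c1@3 c2@8 c4@9 c3@10, authorship ...1....2.3
After op 8 (move_left): buffer="ycpfxblpflf" (len 11), cursors c1@2 c2@7 c4@8 c3@9, authorship ...1....2.3

Answer: ycpfxblpflf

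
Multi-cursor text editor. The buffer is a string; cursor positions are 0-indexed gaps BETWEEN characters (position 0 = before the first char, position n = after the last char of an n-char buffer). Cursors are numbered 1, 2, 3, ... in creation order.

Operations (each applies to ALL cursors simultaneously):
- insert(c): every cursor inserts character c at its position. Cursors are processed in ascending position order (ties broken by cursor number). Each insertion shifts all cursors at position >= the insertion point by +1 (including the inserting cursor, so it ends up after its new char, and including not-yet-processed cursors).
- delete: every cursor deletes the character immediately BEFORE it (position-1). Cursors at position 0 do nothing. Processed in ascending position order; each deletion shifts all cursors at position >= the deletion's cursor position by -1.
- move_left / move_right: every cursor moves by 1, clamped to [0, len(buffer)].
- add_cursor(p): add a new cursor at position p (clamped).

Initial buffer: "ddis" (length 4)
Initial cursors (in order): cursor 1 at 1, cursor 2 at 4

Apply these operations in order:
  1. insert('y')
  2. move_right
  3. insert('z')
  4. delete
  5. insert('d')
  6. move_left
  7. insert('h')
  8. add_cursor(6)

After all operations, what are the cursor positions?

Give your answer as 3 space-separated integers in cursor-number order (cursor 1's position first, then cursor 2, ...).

After op 1 (insert('y')): buffer="dydisy" (len 6), cursors c1@2 c2@6, authorship .1...2
After op 2 (move_right): buffer="dydisy" (len 6), cursors c1@3 c2@6, authorship .1...2
After op 3 (insert('z')): buffer="dydzisyz" (len 8), cursors c1@4 c2@8, authorship .1.1..22
After op 4 (delete): buffer="dydisy" (len 6), cursors c1@3 c2@6, authorship .1...2
After op 5 (insert('d')): buffer="dyddisyd" (len 8), cursors c1@4 c2@8, authorship .1.1..22
After op 6 (move_left): buffer="dyddisyd" (len 8), cursors c1@3 c2@7, authorship .1.1..22
After op 7 (insert('h')): buffer="dydhdisyhd" (len 10), cursors c1@4 c2@9, authorship .1.11..222
After op 8 (add_cursor(6)): buffer="dydhdisyhd" (len 10), cursors c1@4 c3@6 c2@9, authorship .1.11..222

Answer: 4 9 6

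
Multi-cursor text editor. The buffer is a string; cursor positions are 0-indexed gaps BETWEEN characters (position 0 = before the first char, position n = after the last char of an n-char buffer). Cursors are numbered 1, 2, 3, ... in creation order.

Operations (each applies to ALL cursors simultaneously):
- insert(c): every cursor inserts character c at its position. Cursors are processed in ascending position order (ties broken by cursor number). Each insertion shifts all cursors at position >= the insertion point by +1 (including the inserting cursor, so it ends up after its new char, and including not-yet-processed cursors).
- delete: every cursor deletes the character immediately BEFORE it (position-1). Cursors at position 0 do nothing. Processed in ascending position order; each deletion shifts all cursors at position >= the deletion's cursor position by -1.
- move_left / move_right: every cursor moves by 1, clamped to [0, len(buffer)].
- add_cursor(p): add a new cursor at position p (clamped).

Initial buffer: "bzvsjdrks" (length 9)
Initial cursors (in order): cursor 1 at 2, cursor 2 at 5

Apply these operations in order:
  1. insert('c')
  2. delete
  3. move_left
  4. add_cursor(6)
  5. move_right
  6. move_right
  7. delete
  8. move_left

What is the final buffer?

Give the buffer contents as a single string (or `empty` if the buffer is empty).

Answer: bzsjrs

Derivation:
After op 1 (insert('c')): buffer="bzcvsjcdrks" (len 11), cursors c1@3 c2@7, authorship ..1...2....
After op 2 (delete): buffer="bzvsjdrks" (len 9), cursors c1@2 c2@5, authorship .........
After op 3 (move_left): buffer="bzvsjdrks" (len 9), cursors c1@1 c2@4, authorship .........
After op 4 (add_cursor(6)): buffer="bzvsjdrks" (len 9), cursors c1@1 c2@4 c3@6, authorship .........
After op 5 (move_right): buffer="bzvsjdrks" (len 9), cursors c1@2 c2@5 c3@7, authorship .........
After op 6 (move_right): buffer="bzvsjdrks" (len 9), cursors c1@3 c2@6 c3@8, authorship .........
After op 7 (delete): buffer="bzsjrs" (len 6), cursors c1@2 c2@4 c3@5, authorship ......
After op 8 (move_left): buffer="bzsjrs" (len 6), cursors c1@1 c2@3 c3@4, authorship ......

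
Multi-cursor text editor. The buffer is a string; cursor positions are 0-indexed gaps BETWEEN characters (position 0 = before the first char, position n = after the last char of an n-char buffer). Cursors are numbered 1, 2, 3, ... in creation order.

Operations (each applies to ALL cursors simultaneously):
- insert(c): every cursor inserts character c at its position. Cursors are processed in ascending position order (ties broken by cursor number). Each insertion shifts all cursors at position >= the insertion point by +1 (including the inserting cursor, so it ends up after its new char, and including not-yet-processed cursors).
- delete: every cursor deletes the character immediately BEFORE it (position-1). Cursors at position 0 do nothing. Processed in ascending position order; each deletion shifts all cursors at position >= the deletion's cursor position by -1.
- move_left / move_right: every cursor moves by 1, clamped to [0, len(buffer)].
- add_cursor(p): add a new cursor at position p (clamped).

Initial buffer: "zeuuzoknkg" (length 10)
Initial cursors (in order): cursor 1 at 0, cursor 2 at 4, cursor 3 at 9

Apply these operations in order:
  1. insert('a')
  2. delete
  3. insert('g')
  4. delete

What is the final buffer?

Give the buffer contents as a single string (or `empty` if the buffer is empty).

After op 1 (insert('a')): buffer="azeuuazoknkag" (len 13), cursors c1@1 c2@6 c3@12, authorship 1....2.....3.
After op 2 (delete): buffer="zeuuzoknkg" (len 10), cursors c1@0 c2@4 c3@9, authorship ..........
After op 3 (insert('g')): buffer="gzeuugzoknkgg" (len 13), cursors c1@1 c2@6 c3@12, authorship 1....2.....3.
After op 4 (delete): buffer="zeuuzoknkg" (len 10), cursors c1@0 c2@4 c3@9, authorship ..........

Answer: zeuuzoknkg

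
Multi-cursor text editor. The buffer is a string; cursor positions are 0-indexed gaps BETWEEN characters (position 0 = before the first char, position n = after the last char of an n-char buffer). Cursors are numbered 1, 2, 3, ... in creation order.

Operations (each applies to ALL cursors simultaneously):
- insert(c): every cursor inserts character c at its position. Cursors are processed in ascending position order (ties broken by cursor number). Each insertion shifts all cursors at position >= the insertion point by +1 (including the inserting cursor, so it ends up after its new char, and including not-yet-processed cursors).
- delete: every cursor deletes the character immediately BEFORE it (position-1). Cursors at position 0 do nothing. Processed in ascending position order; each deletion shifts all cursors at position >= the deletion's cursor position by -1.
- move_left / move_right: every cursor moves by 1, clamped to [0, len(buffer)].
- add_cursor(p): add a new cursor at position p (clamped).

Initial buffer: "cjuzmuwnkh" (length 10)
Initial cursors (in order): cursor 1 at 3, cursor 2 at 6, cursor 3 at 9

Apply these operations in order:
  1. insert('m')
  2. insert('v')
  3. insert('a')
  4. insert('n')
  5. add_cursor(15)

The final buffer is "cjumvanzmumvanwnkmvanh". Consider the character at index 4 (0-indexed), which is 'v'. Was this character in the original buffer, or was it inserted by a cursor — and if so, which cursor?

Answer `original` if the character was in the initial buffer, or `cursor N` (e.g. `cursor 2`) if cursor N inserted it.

Answer: cursor 1

Derivation:
After op 1 (insert('m')): buffer="cjumzmumwnkmh" (len 13), cursors c1@4 c2@8 c3@12, authorship ...1...2...3.
After op 2 (insert('v')): buffer="cjumvzmumvwnkmvh" (len 16), cursors c1@5 c2@10 c3@15, authorship ...11...22...33.
After op 3 (insert('a')): buffer="cjumvazmumvawnkmvah" (len 19), cursors c1@6 c2@12 c3@18, authorship ...111...222...333.
After op 4 (insert('n')): buffer="cjumvanzmumvanwnkmvanh" (len 22), cursors c1@7 c2@14 c3@21, authorship ...1111...2222...3333.
After op 5 (add_cursor(15)): buffer="cjumvanzmumvanwnkmvanh" (len 22), cursors c1@7 c2@14 c4@15 c3@21, authorship ...1111...2222...3333.
Authorship (.=original, N=cursor N): . . . 1 1 1 1 . . . 2 2 2 2 . . . 3 3 3 3 .
Index 4: author = 1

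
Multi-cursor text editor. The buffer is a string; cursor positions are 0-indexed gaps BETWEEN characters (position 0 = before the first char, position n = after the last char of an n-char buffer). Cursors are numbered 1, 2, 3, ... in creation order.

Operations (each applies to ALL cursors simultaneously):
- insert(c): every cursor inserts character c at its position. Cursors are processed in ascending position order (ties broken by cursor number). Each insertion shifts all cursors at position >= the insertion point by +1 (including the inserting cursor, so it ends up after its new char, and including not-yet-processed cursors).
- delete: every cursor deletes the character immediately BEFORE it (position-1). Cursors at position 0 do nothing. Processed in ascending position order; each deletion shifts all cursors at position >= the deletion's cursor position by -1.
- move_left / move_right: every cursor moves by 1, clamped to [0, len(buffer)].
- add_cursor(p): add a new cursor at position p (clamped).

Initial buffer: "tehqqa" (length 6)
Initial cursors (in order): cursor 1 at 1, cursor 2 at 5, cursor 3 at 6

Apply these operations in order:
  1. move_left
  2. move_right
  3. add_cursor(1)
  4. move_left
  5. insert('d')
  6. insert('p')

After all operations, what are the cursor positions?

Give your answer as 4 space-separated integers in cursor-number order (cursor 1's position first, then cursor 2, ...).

Answer: 4 10 13 4

Derivation:
After op 1 (move_left): buffer="tehqqa" (len 6), cursors c1@0 c2@4 c3@5, authorship ......
After op 2 (move_right): buffer="tehqqa" (len 6), cursors c1@1 c2@5 c3@6, authorship ......
After op 3 (add_cursor(1)): buffer="tehqqa" (len 6), cursors c1@1 c4@1 c2@5 c3@6, authorship ......
After op 4 (move_left): buffer="tehqqa" (len 6), cursors c1@0 c4@0 c2@4 c3@5, authorship ......
After op 5 (insert('d')): buffer="ddtehqdqda" (len 10), cursors c1@2 c4@2 c2@7 c3@9, authorship 14....2.3.
After op 6 (insert('p')): buffer="ddpptehqdpqdpa" (len 14), cursors c1@4 c4@4 c2@10 c3@13, authorship 1414....22.33.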